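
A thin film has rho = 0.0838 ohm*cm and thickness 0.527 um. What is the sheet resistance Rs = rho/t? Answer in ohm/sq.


Step 1: Convert thickness to cm: t = 0.527 um = 5.2700e-05 cm
Step 2: Rs = rho / t = 0.0838 / 5.2700e-05
Step 3: Rs = 1590.1 ohm/sq

1590.1


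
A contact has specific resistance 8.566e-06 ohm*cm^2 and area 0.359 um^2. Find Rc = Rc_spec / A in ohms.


Step 1: Convert area to cm^2: 0.359 um^2 = 3.5900e-09 cm^2
Step 2: Rc = Rc_spec / A = 8.566e-06 / 3.5900e-09
Step 3: Rc = 2.39e+03 ohms

2.39e+03


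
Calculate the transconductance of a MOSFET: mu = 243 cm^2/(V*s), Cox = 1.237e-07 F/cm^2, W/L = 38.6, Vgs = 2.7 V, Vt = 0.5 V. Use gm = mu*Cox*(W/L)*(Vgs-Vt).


Step 1: Vov = Vgs - Vt = 2.7 - 0.5 = 2.2 V
Step 2: gm = mu * Cox * (W/L) * Vov
Step 3: gm = 243 * 1.237e-07 * 38.6 * 2.2 = 2.55e-03 S

2.55e-03


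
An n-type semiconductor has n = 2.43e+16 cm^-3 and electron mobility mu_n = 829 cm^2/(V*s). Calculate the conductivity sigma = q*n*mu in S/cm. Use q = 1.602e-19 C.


Step 1: sigma = q * n * mu
Step 2: sigma = 1.602e-19 * 2.43e+16 * 829
Step 3: sigma = 3.227e+00 S/cm

3.227e+00


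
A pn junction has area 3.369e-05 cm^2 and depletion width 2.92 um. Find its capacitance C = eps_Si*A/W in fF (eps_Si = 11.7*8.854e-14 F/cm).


Step 1: eps_Si = 11.7 * 8.854e-14 = 1.035918e-12 F/cm
Step 2: W in cm = 2.92 * 1e-4 = 2.92e-04 cm
Step 3: C = 1.035918e-12 * 3.369e-05 / 2.92e-04 = 1.195208e-13 F
Step 4: C = 119.52 fF

119.52


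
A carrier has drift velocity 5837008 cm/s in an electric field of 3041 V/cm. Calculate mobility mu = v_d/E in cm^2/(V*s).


Step 1: mu = v_d / E
Step 2: mu = 5837008 / 3041
Step 3: mu = 1919.44 cm^2/(V*s)

1919.44


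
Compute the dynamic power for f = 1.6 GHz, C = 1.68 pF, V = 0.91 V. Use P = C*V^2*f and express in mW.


Step 1: V^2 = 0.91^2 = 0.8281 V^2
Step 2: P = C*V^2*f = 1.68e-12 F * 0.8281 * 1.6e9 Hz
Step 3: P = 2.2259328e-03 W
Step 4: P = 2.226 mW

2.226


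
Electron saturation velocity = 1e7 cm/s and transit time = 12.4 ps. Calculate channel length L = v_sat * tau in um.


Step 1: tau in seconds = 12.4 ps * 1e-12 = 1.2400e-11 s
Step 2: L = v_sat * tau = 1e7 * 1.2400e-11 = 1.2400e-04 cm
Step 3: L in um = 1.2400e-04 * 1e4 = 1.24 um

1.24


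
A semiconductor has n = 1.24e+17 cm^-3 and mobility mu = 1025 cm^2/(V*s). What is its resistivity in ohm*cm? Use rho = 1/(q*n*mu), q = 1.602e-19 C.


Step 1: sigma = q * n * mu = 1.602e-19 * 1.24e+17 * 1025 = 2.03614e+01 S/cm
Step 2: rho = 1 / sigma = 1 / 2.03614e+01 = 0.04911 ohm*cm

0.04911


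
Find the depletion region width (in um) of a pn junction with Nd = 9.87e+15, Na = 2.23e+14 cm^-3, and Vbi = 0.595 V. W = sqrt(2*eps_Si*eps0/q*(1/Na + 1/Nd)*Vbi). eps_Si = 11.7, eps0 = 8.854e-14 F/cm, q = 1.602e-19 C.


Step 1: 1/Na + 1/Nd = 1/2.23e+14 + 1/9.87e+15 = 4.58562e-15
Step 2: 2*eps*eps0/q = 2*11.7*8.854e-14/1.602e-19 = 1.293281e+07
Step 3: W^2 = 1.293281e+07 * 4.58562e-15 * 0.595 = 3.52864e-08
Step 4: W = sqrt(3.52864e-08) = 1.878e-04 cm = 1.878 um

1.878


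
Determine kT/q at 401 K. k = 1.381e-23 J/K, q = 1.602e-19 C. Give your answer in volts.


Step 1: kT = 1.381e-23 * 401 = 5.53781e-21 J
Step 2: Vt = kT/q = 5.53781e-21 / 1.602e-19
Step 3: Vt = 0.03457 V

0.03457


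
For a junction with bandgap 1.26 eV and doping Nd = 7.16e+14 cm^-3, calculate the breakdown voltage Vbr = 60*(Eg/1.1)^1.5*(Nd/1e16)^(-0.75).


Step 1: Eg/1.1 = 1.26/1.1 = 1.145455
Step 2: (Eg/1.1)^1.5 = 1.145455^1.5 = 1.225934
Step 3: (Nd/1e16)^(-0.75) = (0.0716)^(-0.75) = 7.224624
Step 4: Vbr = 60 * 1.225934 * 7.224624 = 531.4 V

531.4


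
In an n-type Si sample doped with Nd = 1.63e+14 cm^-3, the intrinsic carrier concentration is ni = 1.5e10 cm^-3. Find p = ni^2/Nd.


Step 1: Since Nd >> ni, n ≈ Nd = 1.63e+14 cm^-3
Step 2: p = ni^2 / n = (1.5e10)^2 / 1.63e+14
Step 3: p = 2.25e20 / 1.63e+14 = 1.38e+06 cm^-3

1.38e+06


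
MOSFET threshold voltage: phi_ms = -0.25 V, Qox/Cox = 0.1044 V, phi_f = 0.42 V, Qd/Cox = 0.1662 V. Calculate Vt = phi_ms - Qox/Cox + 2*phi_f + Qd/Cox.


Step 1: Vt = phi_ms - Qox/Cox + 2*phi_f + Qd/Cox
Step 2: Vt = -0.25 - 0.1044 + 2*0.42 + 0.1662
Step 3: Vt = -0.25 - 0.1044 + 0.84 + 0.1662
Step 4: Vt = 0.6518 V

0.6518


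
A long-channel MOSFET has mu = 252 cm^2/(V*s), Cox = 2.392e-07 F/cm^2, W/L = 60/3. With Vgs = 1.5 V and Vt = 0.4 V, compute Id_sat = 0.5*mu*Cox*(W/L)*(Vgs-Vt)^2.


Step 1: Overdrive voltage Vov = Vgs - Vt = 1.5 - 0.4 = 1.1 V
Step 2: W/L = 60/3 = 20
Step 3: Id = 0.5 * 252 * 2.392e-07 * 20 * 1.1^2
Step 4: Id = 7.29e-04 A

7.29e-04


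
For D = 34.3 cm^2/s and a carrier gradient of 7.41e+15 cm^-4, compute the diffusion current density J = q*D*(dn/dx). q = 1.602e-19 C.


Step 1: J = q * D * (dn/dx)
Step 2: J = 1.602e-19 * 34.3 * 7.41e+15
Step 3: J = 4.07e-02 A/cm^2

4.07e-02


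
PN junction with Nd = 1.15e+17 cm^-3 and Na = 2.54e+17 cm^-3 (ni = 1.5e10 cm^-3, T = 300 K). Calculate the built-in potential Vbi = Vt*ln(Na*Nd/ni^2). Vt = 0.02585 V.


Step 1: Compute Na*Nd/ni^2 = 2.54e+17 * 1.15e+17 / (1.5e10)^2 = 1.2982e+14
Step 2: ln(1.2982e+14) = 32.4972
Step 3: Vbi = 0.02585 * 32.4972 = 0.84 V

0.84


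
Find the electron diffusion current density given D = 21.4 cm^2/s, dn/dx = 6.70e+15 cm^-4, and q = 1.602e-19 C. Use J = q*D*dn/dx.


Step 1: J = q * D * (dn/dx)
Step 2: J = 1.602e-19 * 21.4 * 6.70e+15
Step 3: J = 2.30e-02 A/cm^2

2.30e-02


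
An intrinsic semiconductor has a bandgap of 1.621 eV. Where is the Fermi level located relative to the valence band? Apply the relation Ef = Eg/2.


Step 1: For an intrinsic semiconductor, the Fermi level sits at midgap.
Step 2: Ef = Eg / 2 = 1.621 / 2 = 0.8105 eV

0.8105


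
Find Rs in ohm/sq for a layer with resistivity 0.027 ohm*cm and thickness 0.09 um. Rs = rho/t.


Step 1: Convert thickness to cm: t = 0.09 um = 9.0000e-06 cm
Step 2: Rs = rho / t = 0.027 / 9.0000e-06
Step 3: Rs = 3000.0 ohm/sq

3000.0


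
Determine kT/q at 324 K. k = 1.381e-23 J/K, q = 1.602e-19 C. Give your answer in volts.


Step 1: kT = 1.381e-23 * 324 = 4.47444e-21 J
Step 2: Vt = kT/q = 4.47444e-21 / 1.602e-19
Step 3: Vt = 0.02793 V

0.02793


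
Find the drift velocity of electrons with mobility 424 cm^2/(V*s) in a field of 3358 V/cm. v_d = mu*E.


Step 1: v_d = mu * E
Step 2: v_d = 424 * 3358 = 1423792
Step 3: v_d = 1.42e+06 cm/s

1.42e+06


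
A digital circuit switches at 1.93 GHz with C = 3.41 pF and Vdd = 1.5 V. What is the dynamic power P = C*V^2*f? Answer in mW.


Step 1: V^2 = 1.5^2 = 2.25 V^2
Step 2: P = C*V^2*f = 3.41e-12 F * 2.25 * 1.93e9 Hz
Step 3: P = 1.4807925e-02 W
Step 4: P = 14.808 mW

14.808


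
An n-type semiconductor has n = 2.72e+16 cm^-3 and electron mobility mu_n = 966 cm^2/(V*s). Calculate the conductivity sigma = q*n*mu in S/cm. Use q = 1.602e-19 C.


Step 1: sigma = q * n * mu
Step 2: sigma = 1.602e-19 * 2.72e+16 * 966
Step 3: sigma = 4.209e+00 S/cm

4.209e+00


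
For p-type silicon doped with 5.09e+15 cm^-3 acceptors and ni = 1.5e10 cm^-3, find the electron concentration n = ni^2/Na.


Step 1: Majority hole concentration p ≈ Na = 5.09e+15 cm^-3
Step 2: n = ni^2 / Na = (1.5e10)^2 / 5.09e+15
Step 3: n = 4.42e+04 cm^-3

4.42e+04


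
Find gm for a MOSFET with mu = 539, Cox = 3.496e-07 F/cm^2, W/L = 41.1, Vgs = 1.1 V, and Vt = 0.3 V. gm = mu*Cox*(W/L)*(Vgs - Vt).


Step 1: Vov = Vgs - Vt = 1.1 - 0.3 = 0.8 V
Step 2: gm = mu * Cox * (W/L) * Vov
Step 3: gm = 539 * 3.496e-07 * 41.1 * 0.8 = 6.20e-03 S

6.20e-03


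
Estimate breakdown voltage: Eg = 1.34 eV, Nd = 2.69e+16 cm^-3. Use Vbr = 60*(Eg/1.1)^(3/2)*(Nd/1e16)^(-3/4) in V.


Step 1: Eg/1.1 = 1.34/1.1 = 1.218182
Step 2: (Eg/1.1)^1.5 = 1.218182^1.5 = 1.344523
Step 3: (Nd/1e16)^(-0.75) = (2.69)^(-0.75) = 0.476086
Step 4: Vbr = 60 * 1.344523 * 0.476086 = 38.4 V

38.4


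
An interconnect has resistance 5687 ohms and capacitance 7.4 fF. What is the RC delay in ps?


Step 1: tau = R * C
Step 2: tau = 5687 * 7.4 fF = 5687 * 7.4e-15 F
Step 3: tau = 4.20838e-11 s = 42.0838 ps

42.0838


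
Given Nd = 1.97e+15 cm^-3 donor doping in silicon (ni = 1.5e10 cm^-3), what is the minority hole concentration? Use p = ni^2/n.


Step 1: Since Nd >> ni, n ≈ Nd = 1.97e+15 cm^-3
Step 2: p = ni^2 / n = (1.5e10)^2 / 1.97e+15
Step 3: p = 2.25e20 / 1.97e+15 = 1.14e+05 cm^-3

1.14e+05


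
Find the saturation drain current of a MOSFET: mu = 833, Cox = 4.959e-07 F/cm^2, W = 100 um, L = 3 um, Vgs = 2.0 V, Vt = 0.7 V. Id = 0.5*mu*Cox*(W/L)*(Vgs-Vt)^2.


Step 1: Overdrive voltage Vov = Vgs - Vt = 2.0 - 0.7 = 1.3 V
Step 2: W/L = 100/3 = 33.3333
Step 3: Id = 0.5 * 833 * 4.959e-07 * 33.3333 * 1.3^2
Step 4: Id = 1.16e-02 A

1.16e-02


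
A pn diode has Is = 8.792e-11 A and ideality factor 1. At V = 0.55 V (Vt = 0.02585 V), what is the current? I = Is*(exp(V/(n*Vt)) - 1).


Step 1: V/(n*Vt) = 0.55/(1*0.02585) = 21.2766
Step 2: exp(21.2766) = 1.7390e+09
Step 3: I = 8.792e-11 * (1.7390e+09 - 1) = 1.53e-01 A

1.53e-01


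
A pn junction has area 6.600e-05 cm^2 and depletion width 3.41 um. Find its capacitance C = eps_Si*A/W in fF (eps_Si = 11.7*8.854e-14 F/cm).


Step 1: eps_Si = 11.7 * 8.854e-14 = 1.035918e-12 F/cm
Step 2: W in cm = 3.41 * 1e-4 = 3.41e-04 cm
Step 3: C = 1.035918e-12 * 6.600e-05 / 3.41e-04 = 2.005003e-13 F
Step 4: C = 200.5 fF

200.5


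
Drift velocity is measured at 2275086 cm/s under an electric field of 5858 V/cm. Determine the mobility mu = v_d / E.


Step 1: mu = v_d / E
Step 2: mu = 2275086 / 5858
Step 3: mu = 388.37 cm^2/(V*s)

388.37


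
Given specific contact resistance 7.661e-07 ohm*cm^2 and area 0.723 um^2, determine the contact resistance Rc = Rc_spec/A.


Step 1: Convert area to cm^2: 0.723 um^2 = 7.2300e-09 cm^2
Step 2: Rc = Rc_spec / A = 7.661e-07 / 7.2300e-09
Step 3: Rc = 1.06e+02 ohms

1.06e+02


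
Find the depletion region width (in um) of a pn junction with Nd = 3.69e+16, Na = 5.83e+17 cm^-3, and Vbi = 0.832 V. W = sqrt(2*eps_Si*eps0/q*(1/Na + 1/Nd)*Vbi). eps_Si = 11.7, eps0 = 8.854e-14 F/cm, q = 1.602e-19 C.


Step 1: 1/Na + 1/Nd = 1/5.83e+17 + 1/3.69e+16 = 2.88155e-17
Step 2: 2*eps*eps0/q = 2*11.7*8.854e-14/1.602e-19 = 1.293281e+07
Step 3: W^2 = 1.293281e+07 * 2.88155e-17 * 0.832 = 3.10058e-10
Step 4: W = sqrt(3.10058e-10) = 1.761e-05 cm = 0.1761 um

0.1761


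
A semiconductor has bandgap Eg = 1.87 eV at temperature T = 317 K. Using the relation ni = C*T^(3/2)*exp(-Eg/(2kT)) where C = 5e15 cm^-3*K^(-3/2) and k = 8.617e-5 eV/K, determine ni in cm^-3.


Step 1: Compute kT = 8.617e-5 * 317 = 0.02731589 eV
Step 2: Exponent = -Eg/(2kT) = -1.87/(2*0.02731589) = -34.22916
Step 3: T^(3/2) = 317^1.5 = 5644.02
Step 4: ni = 5e15 * 5644.02 * exp(-34.22916) = 3.85e+04 cm^-3

3.85e+04


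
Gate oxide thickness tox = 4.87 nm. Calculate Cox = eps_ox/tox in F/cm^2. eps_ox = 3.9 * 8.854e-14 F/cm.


Step 1: eps_ox = 3.9 * 8.854e-14 = 3.45306e-13 F/cm
Step 2: tox in cm = 4.87 nm * 1e-7 = 4.8700e-07 cm
Step 3: Cox = 3.45306e-13 / 4.8700e-07 = 7.09e-07 F/cm^2

7.09e-07


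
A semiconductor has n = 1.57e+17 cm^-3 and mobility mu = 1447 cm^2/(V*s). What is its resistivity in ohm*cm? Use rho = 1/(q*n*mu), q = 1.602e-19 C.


Step 1: sigma = q * n * mu = 1.602e-19 * 1.57e+17 * 1447 = 3.63941e+01 S/cm
Step 2: rho = 1 / sigma = 1 / 3.63941e+01 = 0.02748 ohm*cm

0.02748


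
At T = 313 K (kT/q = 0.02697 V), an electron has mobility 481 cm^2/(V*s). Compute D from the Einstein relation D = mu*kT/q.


Step 1: D = mu * (kT/q)
Step 2: D = 481 * 0.02697
Step 3: D = 12.97 cm^2/s

12.97


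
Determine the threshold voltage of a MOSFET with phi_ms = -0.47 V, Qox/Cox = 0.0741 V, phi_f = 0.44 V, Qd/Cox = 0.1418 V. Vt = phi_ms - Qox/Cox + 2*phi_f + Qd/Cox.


Step 1: Vt = phi_ms - Qox/Cox + 2*phi_f + Qd/Cox
Step 2: Vt = -0.47 - 0.0741 + 2*0.44 + 0.1418
Step 3: Vt = -0.47 - 0.0741 + 0.88 + 0.1418
Step 4: Vt = 0.4777 V

0.4777


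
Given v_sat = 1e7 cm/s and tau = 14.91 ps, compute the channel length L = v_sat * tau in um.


Step 1: tau in seconds = 14.91 ps * 1e-12 = 1.4910e-11 s
Step 2: L = v_sat * tau = 1e7 * 1.4910e-11 = 1.4910e-04 cm
Step 3: L in um = 1.4910e-04 * 1e4 = 1.491 um

1.491


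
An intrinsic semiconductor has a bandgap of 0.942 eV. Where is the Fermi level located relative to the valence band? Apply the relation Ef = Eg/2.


Step 1: For an intrinsic semiconductor, the Fermi level sits at midgap.
Step 2: Ef = Eg / 2 = 0.942 / 2 = 0.471 eV

0.471


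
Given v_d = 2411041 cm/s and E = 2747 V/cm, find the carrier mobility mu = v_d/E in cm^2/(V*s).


Step 1: mu = v_d / E
Step 2: mu = 2411041 / 2747
Step 3: mu = 877.7 cm^2/(V*s)

877.7


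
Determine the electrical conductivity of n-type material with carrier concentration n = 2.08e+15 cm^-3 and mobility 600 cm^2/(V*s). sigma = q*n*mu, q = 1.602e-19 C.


Step 1: sigma = q * n * mu
Step 2: sigma = 1.602e-19 * 2.08e+15 * 600
Step 3: sigma = 1.999e-01 S/cm

1.999e-01


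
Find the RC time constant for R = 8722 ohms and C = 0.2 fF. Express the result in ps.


Step 1: tau = R * C
Step 2: tau = 8722 * 0.2 fF = 8722 * 2.0e-16 F
Step 3: tau = 1.7444e-12 s = 1.7444 ps

1.7444


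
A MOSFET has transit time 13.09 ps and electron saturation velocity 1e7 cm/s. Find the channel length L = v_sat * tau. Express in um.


Step 1: tau in seconds = 13.09 ps * 1e-12 = 1.3090e-11 s
Step 2: L = v_sat * tau = 1e7 * 1.3090e-11 = 1.3090e-04 cm
Step 3: L in um = 1.3090e-04 * 1e4 = 1.309 um

1.309


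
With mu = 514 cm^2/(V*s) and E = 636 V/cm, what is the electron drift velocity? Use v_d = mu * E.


Step 1: v_d = mu * E
Step 2: v_d = 514 * 636 = 326904
Step 3: v_d = 3.27e+05 cm/s

3.27e+05


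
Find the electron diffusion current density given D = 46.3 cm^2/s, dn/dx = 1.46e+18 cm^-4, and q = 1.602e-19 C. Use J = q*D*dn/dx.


Step 1: J = q * D * (dn/dx)
Step 2: J = 1.602e-19 * 46.3 * 1.46e+18
Step 3: J = 1.08e+01 A/cm^2

1.08e+01


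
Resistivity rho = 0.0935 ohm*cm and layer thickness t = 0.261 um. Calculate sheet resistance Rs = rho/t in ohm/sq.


Step 1: Convert thickness to cm: t = 0.261 um = 2.6100e-05 cm
Step 2: Rs = rho / t = 0.0935 / 2.6100e-05
Step 3: Rs = 3582.4 ohm/sq

3582.4


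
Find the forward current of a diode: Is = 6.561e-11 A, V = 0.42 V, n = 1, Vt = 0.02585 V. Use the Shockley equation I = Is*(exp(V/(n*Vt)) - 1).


Step 1: V/(n*Vt) = 0.42/(1*0.02585) = 16.2476
Step 2: exp(16.2476) = 1.1383e+07
Step 3: I = 6.561e-11 * (1.1383e+07 - 1) = 7.47e-04 A

7.47e-04


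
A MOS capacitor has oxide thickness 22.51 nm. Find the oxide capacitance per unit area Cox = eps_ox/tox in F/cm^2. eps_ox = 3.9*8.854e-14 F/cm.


Step 1: eps_ox = 3.9 * 8.854e-14 = 3.45306e-13 F/cm
Step 2: tox in cm = 22.51 nm * 1e-7 = 2.2510e-06 cm
Step 3: Cox = 3.45306e-13 / 2.2510e-06 = 1.53e-07 F/cm^2

1.53e-07


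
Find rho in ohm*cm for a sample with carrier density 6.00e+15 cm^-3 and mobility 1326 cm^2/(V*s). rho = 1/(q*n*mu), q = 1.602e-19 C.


Step 1: sigma = q * n * mu = 1.602e-19 * 6.00e+15 * 1326 = 1.27455e+00 S/cm
Step 2: rho = 1 / sigma = 1 / 1.27455e+00 = 0.7846 ohm*cm

0.7846


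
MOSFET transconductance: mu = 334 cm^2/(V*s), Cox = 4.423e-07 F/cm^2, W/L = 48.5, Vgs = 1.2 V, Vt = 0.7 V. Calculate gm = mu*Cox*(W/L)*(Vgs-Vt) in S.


Step 1: Vov = Vgs - Vt = 1.2 - 0.7 = 0.5 V
Step 2: gm = mu * Cox * (W/L) * Vov
Step 3: gm = 334 * 4.423e-07 * 48.5 * 0.5 = 3.58e-03 S

3.58e-03


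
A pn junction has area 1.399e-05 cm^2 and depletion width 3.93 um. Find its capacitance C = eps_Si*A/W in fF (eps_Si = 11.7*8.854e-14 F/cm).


Step 1: eps_Si = 11.7 * 8.854e-14 = 1.035918e-12 F/cm
Step 2: W in cm = 3.93 * 1e-4 = 3.93e-04 cm
Step 3: C = 1.035918e-12 * 1.399e-05 / 3.93e-04 = 3.687657e-14 F
Step 4: C = 36.88 fF

36.88


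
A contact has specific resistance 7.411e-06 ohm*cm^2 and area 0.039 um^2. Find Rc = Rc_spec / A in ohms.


Step 1: Convert area to cm^2: 0.039 um^2 = 3.9000e-10 cm^2
Step 2: Rc = Rc_spec / A = 7.411e-06 / 3.9000e-10
Step 3: Rc = 1.90e+04 ohms

1.90e+04


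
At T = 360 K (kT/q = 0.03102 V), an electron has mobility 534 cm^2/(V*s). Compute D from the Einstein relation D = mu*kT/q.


Step 1: D = mu * (kT/q)
Step 2: D = 534 * 0.03102
Step 3: D = 16.56 cm^2/s

16.56


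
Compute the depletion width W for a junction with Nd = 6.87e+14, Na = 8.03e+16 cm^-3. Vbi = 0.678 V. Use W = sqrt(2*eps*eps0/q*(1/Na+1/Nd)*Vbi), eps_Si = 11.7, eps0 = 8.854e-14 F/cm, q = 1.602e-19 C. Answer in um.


Step 1: 1/Na + 1/Nd = 1/8.03e+16 + 1/6.87e+14 = 1.46806e-15
Step 2: 2*eps*eps0/q = 2*11.7*8.854e-14/1.602e-19 = 1.293281e+07
Step 3: W^2 = 1.293281e+07 * 1.46806e-15 * 0.678 = 1.28726e-08
Step 4: W = sqrt(1.28726e-08) = 1.135e-04 cm = 1.135 um

1.135


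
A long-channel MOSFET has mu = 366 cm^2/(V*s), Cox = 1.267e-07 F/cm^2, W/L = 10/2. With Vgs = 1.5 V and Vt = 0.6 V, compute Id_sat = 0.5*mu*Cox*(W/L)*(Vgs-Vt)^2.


Step 1: Overdrive voltage Vov = Vgs - Vt = 1.5 - 0.6 = 0.9 V
Step 2: W/L = 10/2 = 5
Step 3: Id = 0.5 * 366 * 1.267e-07 * 5 * 0.9^2
Step 4: Id = 9.39e-05 A

9.39e-05


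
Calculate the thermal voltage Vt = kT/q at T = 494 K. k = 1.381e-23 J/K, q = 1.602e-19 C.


Step 1: kT = 1.381e-23 * 494 = 6.82214e-21 J
Step 2: Vt = kT/q = 6.82214e-21 / 1.602e-19
Step 3: Vt = 0.04259 V

0.04259


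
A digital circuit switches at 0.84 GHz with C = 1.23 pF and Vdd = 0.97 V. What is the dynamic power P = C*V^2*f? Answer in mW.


Step 1: V^2 = 0.97^2 = 0.9409 V^2
Step 2: P = C*V^2*f = 1.23e-12 F * 0.9409 * 0.84e9 Hz
Step 3: P = 9.7213788e-04 W
Step 4: P = 0.972 mW

0.972


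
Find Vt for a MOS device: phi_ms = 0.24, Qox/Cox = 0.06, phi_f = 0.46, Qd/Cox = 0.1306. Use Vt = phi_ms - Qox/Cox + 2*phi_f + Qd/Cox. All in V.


Step 1: Vt = phi_ms - Qox/Cox + 2*phi_f + Qd/Cox
Step 2: Vt = 0.24 - 0.06 + 2*0.46 + 0.1306
Step 3: Vt = 0.24 - 0.06 + 0.92 + 0.1306
Step 4: Vt = 1.2306 V

1.2306


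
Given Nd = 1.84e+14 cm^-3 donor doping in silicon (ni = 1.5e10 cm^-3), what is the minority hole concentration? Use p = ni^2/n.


Step 1: Since Nd >> ni, n ≈ Nd = 1.84e+14 cm^-3
Step 2: p = ni^2 / n = (1.5e10)^2 / 1.84e+14
Step 3: p = 2.25e20 / 1.84e+14 = 1.22e+06 cm^-3

1.22e+06


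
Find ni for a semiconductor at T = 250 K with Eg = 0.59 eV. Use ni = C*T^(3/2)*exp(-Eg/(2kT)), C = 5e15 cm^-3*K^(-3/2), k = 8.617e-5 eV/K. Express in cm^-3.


Step 1: Compute kT = 8.617e-5 * 250 = 0.0215425 eV
Step 2: Exponent = -Eg/(2kT) = -0.59/(2*0.0215425) = -13.69386
Step 3: T^(3/2) = 250^1.5 = 3952.85
Step 4: ni = 5e15 * 3952.85 * exp(-13.69386) = 2.23e+13 cm^-3

2.23e+13


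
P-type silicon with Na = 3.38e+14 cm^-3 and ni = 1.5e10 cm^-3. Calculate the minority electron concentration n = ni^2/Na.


Step 1: Majority hole concentration p ≈ Na = 3.38e+14 cm^-3
Step 2: n = ni^2 / Na = (1.5e10)^2 / 3.38e+14
Step 3: n = 6.66e+05 cm^-3

6.66e+05


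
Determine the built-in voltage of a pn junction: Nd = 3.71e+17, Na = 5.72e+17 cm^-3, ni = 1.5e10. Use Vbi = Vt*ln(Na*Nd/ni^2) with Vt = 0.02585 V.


Step 1: Compute Na*Nd/ni^2 = 5.72e+17 * 3.71e+17 / (1.5e10)^2 = 9.4316e+14
Step 2: ln(9.4316e+14) = 34.4803
Step 3: Vbi = 0.02585 * 34.4803 = 0.891 V

0.891


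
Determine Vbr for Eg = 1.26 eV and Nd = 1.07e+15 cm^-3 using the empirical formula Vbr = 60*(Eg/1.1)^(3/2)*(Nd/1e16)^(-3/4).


Step 1: Eg/1.1 = 1.26/1.1 = 1.145455
Step 2: (Eg/1.1)^1.5 = 1.145455^1.5 = 1.225934
Step 3: (Nd/1e16)^(-0.75) = (0.107)^(-0.75) = 5.345178
Step 4: Vbr = 60 * 1.225934 * 5.345178 = 393.2 V

393.2


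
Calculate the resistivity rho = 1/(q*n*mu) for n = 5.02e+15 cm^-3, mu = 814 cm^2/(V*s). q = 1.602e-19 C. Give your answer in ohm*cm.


Step 1: sigma = q * n * mu = 1.602e-19 * 5.02e+15 * 814 = 6.54622e-01 S/cm
Step 2: rho = 1 / sigma = 1 / 6.54622e-01 = 1.528 ohm*cm

1.528


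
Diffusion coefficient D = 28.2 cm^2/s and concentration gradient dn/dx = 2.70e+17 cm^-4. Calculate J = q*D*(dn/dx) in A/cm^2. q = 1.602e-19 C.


Step 1: J = q * D * (dn/dx)
Step 2: J = 1.602e-19 * 28.2 * 2.70e+17
Step 3: J = 1.22e+00 A/cm^2

1.22e+00


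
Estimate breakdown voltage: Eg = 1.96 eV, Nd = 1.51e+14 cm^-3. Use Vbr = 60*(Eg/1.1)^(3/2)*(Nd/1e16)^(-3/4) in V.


Step 1: Eg/1.1 = 1.96/1.1 = 1.781818
Step 2: (Eg/1.1)^1.5 = 1.781818^1.5 = 2.378455
Step 3: (Nd/1e16)^(-0.75) = (0.0151)^(-0.75) = 23.214925
Step 4: Vbr = 60 * 2.378455 * 23.214925 = 3312.9 V

3312.9


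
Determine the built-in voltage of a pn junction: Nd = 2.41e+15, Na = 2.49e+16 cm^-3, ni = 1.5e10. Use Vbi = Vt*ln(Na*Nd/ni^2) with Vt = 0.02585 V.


Step 1: Compute Na*Nd/ni^2 = 2.49e+16 * 2.41e+15 / (1.5e10)^2 = 2.6671e+11
Step 2: ln(2.6671e+11) = 26.3094
Step 3: Vbi = 0.02585 * 26.3094 = 0.68 V

0.68


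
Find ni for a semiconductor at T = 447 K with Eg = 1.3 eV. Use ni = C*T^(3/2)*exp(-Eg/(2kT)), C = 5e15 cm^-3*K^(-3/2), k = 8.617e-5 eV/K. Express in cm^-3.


Step 1: Compute kT = 8.617e-5 * 447 = 0.03851799 eV
Step 2: Exponent = -Eg/(2kT) = -1.3/(2*0.03851799) = -16.87523
Step 3: T^(3/2) = 447^1.5 = 9450.64
Step 4: ni = 5e15 * 9450.64 * exp(-16.87523) = 2.22e+12 cm^-3

2.22e+12


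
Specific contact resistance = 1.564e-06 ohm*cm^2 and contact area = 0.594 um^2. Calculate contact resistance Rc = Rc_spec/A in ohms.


Step 1: Convert area to cm^2: 0.594 um^2 = 5.9400e-09 cm^2
Step 2: Rc = Rc_spec / A = 1.564e-06 / 5.9400e-09
Step 3: Rc = 2.63e+02 ohms

2.63e+02


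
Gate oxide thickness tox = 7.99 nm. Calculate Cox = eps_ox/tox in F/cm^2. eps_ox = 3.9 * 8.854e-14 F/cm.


Step 1: eps_ox = 3.9 * 8.854e-14 = 3.45306e-13 F/cm
Step 2: tox in cm = 7.99 nm * 1e-7 = 7.9900e-07 cm
Step 3: Cox = 3.45306e-13 / 7.9900e-07 = 4.32e-07 F/cm^2

4.32e-07


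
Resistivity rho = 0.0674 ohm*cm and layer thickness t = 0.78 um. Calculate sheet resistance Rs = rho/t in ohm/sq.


Step 1: Convert thickness to cm: t = 0.78 um = 7.8000e-05 cm
Step 2: Rs = rho / t = 0.0674 / 7.8000e-05
Step 3: Rs = 864.1 ohm/sq

864.1


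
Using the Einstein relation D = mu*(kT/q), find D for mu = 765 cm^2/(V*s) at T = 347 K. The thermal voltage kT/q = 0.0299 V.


Step 1: D = mu * (kT/q)
Step 2: D = 765 * 0.0299
Step 3: D = 22.87 cm^2/s

22.87


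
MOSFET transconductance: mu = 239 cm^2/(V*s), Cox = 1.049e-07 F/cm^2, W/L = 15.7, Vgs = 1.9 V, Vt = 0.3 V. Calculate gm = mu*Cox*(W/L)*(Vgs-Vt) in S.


Step 1: Vov = Vgs - Vt = 1.9 - 0.3 = 1.6 V
Step 2: gm = mu * Cox * (W/L) * Vov
Step 3: gm = 239 * 1.049e-07 * 15.7 * 1.6 = 6.30e-04 S

6.30e-04


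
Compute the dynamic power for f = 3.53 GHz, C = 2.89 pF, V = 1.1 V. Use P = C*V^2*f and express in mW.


Step 1: V^2 = 1.1^2 = 1.21 V^2
Step 2: P = C*V^2*f = 2.89e-12 F * 1.21 * 3.53e9 Hz
Step 3: P = 1.2344057e-02 W
Step 4: P = 12.344 mW

12.344


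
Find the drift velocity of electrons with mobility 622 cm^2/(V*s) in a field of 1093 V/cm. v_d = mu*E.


Step 1: v_d = mu * E
Step 2: v_d = 622 * 1093 = 679846
Step 3: v_d = 6.80e+05 cm/s

6.80e+05


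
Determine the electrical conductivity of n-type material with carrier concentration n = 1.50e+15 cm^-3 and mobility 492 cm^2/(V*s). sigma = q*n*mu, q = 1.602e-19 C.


Step 1: sigma = q * n * mu
Step 2: sigma = 1.602e-19 * 1.50e+15 * 492
Step 3: sigma = 1.182e-01 S/cm

1.182e-01


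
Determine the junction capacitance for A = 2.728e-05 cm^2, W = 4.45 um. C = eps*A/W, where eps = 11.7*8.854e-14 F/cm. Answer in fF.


Step 1: eps_Si = 11.7 * 8.854e-14 = 1.035918e-12 F/cm
Step 2: W in cm = 4.45 * 1e-4 = 4.45e-04 cm
Step 3: C = 1.035918e-12 * 2.728e-05 / 4.45e-04 = 6.350527e-14 F
Step 4: C = 63.51 fF

63.51


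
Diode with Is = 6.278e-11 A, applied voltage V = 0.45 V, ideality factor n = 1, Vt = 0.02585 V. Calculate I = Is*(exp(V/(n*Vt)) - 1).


Step 1: V/(n*Vt) = 0.45/(1*0.02585) = 17.4081
Step 2: exp(17.4081) = 3.6328e+07
Step 3: I = 6.278e-11 * (3.6328e+07 - 1) = 2.28e-03 A

2.28e-03


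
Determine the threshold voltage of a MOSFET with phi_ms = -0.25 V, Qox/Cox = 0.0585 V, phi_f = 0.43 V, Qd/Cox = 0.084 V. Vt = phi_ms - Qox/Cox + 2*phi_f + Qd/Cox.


Step 1: Vt = phi_ms - Qox/Cox + 2*phi_f + Qd/Cox
Step 2: Vt = -0.25 - 0.0585 + 2*0.43 + 0.084
Step 3: Vt = -0.25 - 0.0585 + 0.86 + 0.084
Step 4: Vt = 0.6355 V

0.6355


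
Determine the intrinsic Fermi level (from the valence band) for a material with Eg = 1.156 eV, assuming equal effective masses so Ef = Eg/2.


Step 1: For an intrinsic semiconductor, the Fermi level sits at midgap.
Step 2: Ef = Eg / 2 = 1.156 / 2 = 0.578 eV

0.578


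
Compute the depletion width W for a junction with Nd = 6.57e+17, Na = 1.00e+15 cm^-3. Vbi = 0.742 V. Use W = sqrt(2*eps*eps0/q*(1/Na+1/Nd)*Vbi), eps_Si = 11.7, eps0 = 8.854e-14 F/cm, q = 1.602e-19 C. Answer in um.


Step 1: 1/Na + 1/Nd = 1/1.00e+15 + 1/6.57e+17 = 1.00152e-15
Step 2: 2*eps*eps0/q = 2*11.7*8.854e-14/1.602e-19 = 1.293281e+07
Step 3: W^2 = 1.293281e+07 * 1.00152e-15 * 0.742 = 9.61073e-09
Step 4: W = sqrt(9.61073e-09) = 9.803e-05 cm = 0.9803 um

0.9803


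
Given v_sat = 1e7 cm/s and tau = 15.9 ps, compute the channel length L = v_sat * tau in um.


Step 1: tau in seconds = 15.9 ps * 1e-12 = 1.5900e-11 s
Step 2: L = v_sat * tau = 1e7 * 1.5900e-11 = 1.5900e-04 cm
Step 3: L in um = 1.5900e-04 * 1e4 = 1.59 um

1.59


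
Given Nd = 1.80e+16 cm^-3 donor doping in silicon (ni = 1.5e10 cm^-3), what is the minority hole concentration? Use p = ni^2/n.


Step 1: Since Nd >> ni, n ≈ Nd = 1.80e+16 cm^-3
Step 2: p = ni^2 / n = (1.5e10)^2 / 1.80e+16
Step 3: p = 2.25e20 / 1.80e+16 = 1.25e+04 cm^-3

1.25e+04


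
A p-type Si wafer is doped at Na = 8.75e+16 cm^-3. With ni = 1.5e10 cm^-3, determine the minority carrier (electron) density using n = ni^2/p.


Step 1: Majority hole concentration p ≈ Na = 8.75e+16 cm^-3
Step 2: n = ni^2 / Na = (1.5e10)^2 / 8.75e+16
Step 3: n = 2.57e+03 cm^-3

2.57e+03


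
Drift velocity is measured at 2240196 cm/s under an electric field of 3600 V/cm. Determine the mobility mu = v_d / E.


Step 1: mu = v_d / E
Step 2: mu = 2240196 / 3600
Step 3: mu = 622.28 cm^2/(V*s)

622.28


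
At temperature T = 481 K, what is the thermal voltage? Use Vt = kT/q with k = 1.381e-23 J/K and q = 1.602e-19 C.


Step 1: kT = 1.381e-23 * 481 = 6.64261e-21 J
Step 2: Vt = kT/q = 6.64261e-21 / 1.602e-19
Step 3: Vt = 0.04146 V

0.04146


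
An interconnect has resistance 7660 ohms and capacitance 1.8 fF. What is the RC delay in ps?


Step 1: tau = R * C
Step 2: tau = 7660 * 1.8 fF = 7660 * 1.8e-15 F
Step 3: tau = 1.3788e-11 s = 13.788 ps

13.788


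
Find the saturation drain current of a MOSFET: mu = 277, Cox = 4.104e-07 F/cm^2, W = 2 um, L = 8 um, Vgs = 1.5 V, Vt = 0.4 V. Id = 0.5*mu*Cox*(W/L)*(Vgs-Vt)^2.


Step 1: Overdrive voltage Vov = Vgs - Vt = 1.5 - 0.4 = 1.1 V
Step 2: W/L = 2/8 = 0.25
Step 3: Id = 0.5 * 277 * 4.104e-07 * 0.25 * 1.1^2
Step 4: Id = 1.72e-05 A

1.72e-05


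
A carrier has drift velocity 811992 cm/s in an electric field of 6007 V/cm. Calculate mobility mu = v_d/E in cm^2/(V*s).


Step 1: mu = v_d / E
Step 2: mu = 811992 / 6007
Step 3: mu = 135.17 cm^2/(V*s)

135.17


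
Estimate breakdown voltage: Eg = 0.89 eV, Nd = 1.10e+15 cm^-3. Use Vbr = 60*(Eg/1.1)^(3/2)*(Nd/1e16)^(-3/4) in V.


Step 1: Eg/1.1 = 0.89/1.1 = 0.809091
Step 2: (Eg/1.1)^1.5 = 0.809091^1.5 = 0.727773
Step 3: (Nd/1e16)^(-0.75) = (0.11)^(-0.75) = 5.235468
Step 4: Vbr = 60 * 0.727773 * 5.235468 = 228.6 V

228.6


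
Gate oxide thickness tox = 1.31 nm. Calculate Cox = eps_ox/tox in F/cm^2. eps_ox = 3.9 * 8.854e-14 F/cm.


Step 1: eps_ox = 3.9 * 8.854e-14 = 3.45306e-13 F/cm
Step 2: tox in cm = 1.31 nm * 1e-7 = 1.3100e-07 cm
Step 3: Cox = 3.45306e-13 / 1.3100e-07 = 2.64e-06 F/cm^2

2.64e-06


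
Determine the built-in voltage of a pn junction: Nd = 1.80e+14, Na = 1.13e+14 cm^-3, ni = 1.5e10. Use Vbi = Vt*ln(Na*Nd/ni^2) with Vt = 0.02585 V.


Step 1: Compute Na*Nd/ni^2 = 1.13e+14 * 1.80e+14 / (1.5e10)^2 = 9.0400e+07
Step 2: ln(9.0400e+07) = 18.3198
Step 3: Vbi = 0.02585 * 18.3198 = 0.474 V

0.474


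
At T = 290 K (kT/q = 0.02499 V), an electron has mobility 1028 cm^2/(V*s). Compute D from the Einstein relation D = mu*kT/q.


Step 1: D = mu * (kT/q)
Step 2: D = 1028 * 0.02499
Step 3: D = 25.69 cm^2/s

25.69


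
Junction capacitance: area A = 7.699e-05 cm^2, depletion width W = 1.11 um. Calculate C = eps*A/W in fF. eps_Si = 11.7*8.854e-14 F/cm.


Step 1: eps_Si = 11.7 * 8.854e-14 = 1.035918e-12 F/cm
Step 2: W in cm = 1.11 * 1e-4 = 1.11e-04 cm
Step 3: C = 1.035918e-12 * 7.699e-05 / 1.11e-04 = 7.185165e-13 F
Step 4: C = 718.52 fF

718.52


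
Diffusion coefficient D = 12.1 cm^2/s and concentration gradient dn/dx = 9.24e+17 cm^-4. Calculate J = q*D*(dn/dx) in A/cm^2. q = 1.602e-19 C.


Step 1: J = q * D * (dn/dx)
Step 2: J = 1.602e-19 * 12.1 * 9.24e+17
Step 3: J = 1.79e+00 A/cm^2

1.79e+00


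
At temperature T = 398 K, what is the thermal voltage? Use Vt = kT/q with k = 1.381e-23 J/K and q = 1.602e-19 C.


Step 1: kT = 1.381e-23 * 398 = 5.49638e-21 J
Step 2: Vt = kT/q = 5.49638e-21 / 1.602e-19
Step 3: Vt = 0.03431 V

0.03431


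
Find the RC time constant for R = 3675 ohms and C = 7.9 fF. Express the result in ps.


Step 1: tau = R * C
Step 2: tau = 3675 * 7.9 fF = 3675 * 7.9e-15 F
Step 3: tau = 2.90325e-11 s = 29.0325 ps

29.0325


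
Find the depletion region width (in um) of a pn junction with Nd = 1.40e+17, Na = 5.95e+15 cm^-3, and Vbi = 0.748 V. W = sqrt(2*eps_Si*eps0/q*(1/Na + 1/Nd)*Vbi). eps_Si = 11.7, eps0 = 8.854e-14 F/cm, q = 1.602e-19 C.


Step 1: 1/Na + 1/Nd = 1/5.95e+15 + 1/1.40e+17 = 1.75210e-16
Step 2: 2*eps*eps0/q = 2*11.7*8.854e-14/1.602e-19 = 1.293281e+07
Step 3: W^2 = 1.293281e+07 * 1.75210e-16 * 0.748 = 1.69494e-09
Step 4: W = sqrt(1.69494e-09) = 4.117e-05 cm = 0.4117 um

0.4117


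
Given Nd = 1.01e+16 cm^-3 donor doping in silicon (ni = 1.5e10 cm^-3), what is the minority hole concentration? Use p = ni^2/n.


Step 1: Since Nd >> ni, n ≈ Nd = 1.01e+16 cm^-3
Step 2: p = ni^2 / n = (1.5e10)^2 / 1.01e+16
Step 3: p = 2.25e20 / 1.01e+16 = 2.23e+04 cm^-3

2.23e+04


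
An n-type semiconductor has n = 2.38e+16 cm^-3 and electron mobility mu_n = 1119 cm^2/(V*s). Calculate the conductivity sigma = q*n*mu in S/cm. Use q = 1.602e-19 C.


Step 1: sigma = q * n * mu
Step 2: sigma = 1.602e-19 * 2.38e+16 * 1119
Step 3: sigma = 4.266e+00 S/cm

4.266e+00


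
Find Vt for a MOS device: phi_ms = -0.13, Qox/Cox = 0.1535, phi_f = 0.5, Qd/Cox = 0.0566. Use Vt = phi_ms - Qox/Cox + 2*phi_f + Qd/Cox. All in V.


Step 1: Vt = phi_ms - Qox/Cox + 2*phi_f + Qd/Cox
Step 2: Vt = -0.13 - 0.1535 + 2*0.5 + 0.0566
Step 3: Vt = -0.13 - 0.1535 + 1.0 + 0.0566
Step 4: Vt = 0.7731 V

0.7731


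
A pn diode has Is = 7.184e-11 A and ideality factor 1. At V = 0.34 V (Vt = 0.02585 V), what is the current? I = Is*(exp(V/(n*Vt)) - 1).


Step 1: V/(n*Vt) = 0.34/(1*0.02585) = 13.1528
Step 2: exp(13.1528) = 5.1545e+05
Step 3: I = 7.184e-11 * (5.1545e+05 - 1) = 3.70e-05 A

3.70e-05


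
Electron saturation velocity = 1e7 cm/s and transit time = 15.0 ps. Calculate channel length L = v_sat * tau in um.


Step 1: tau in seconds = 15.0 ps * 1e-12 = 1.5000e-11 s
Step 2: L = v_sat * tau = 1e7 * 1.5000e-11 = 1.5000e-04 cm
Step 3: L in um = 1.5000e-04 * 1e4 = 1.5 um

1.5


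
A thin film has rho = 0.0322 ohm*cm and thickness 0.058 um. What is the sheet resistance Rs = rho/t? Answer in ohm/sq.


Step 1: Convert thickness to cm: t = 0.058 um = 5.8000e-06 cm
Step 2: Rs = rho / t = 0.0322 / 5.8000e-06
Step 3: Rs = 5551.7 ohm/sq

5551.7


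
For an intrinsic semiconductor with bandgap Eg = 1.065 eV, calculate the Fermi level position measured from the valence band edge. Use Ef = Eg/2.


Step 1: For an intrinsic semiconductor, the Fermi level sits at midgap.
Step 2: Ef = Eg / 2 = 1.065 / 2 = 0.5325 eV

0.5325


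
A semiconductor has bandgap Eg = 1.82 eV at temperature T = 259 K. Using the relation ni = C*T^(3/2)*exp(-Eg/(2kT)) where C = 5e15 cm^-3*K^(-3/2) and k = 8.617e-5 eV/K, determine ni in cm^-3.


Step 1: Compute kT = 8.617e-5 * 259 = 0.02231803 eV
Step 2: Exponent = -Eg/(2kT) = -1.82/(2*0.02231803) = -40.77421
Step 3: T^(3/2) = 259^1.5 = 4168.21
Step 4: ni = 5e15 * 4168.21 * exp(-40.77421) = 4.08e+01 cm^-3

4.08e+01


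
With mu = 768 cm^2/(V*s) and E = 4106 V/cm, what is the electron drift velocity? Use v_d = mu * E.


Step 1: v_d = mu * E
Step 2: v_d = 768 * 4106 = 3153408
Step 3: v_d = 3.15e+06 cm/s

3.15e+06


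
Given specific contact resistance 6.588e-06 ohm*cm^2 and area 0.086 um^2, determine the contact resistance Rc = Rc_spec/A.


Step 1: Convert area to cm^2: 0.086 um^2 = 8.6000e-10 cm^2
Step 2: Rc = Rc_spec / A = 6.588e-06 / 8.6000e-10
Step 3: Rc = 7.66e+03 ohms

7.66e+03


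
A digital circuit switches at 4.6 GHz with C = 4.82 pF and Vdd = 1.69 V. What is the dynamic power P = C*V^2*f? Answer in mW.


Step 1: V^2 = 1.69^2 = 2.8561 V^2
Step 2: P = C*V^2*f = 4.82e-12 F * 2.8561 * 4.6e9 Hz
Step 3: P = 6.33254492e-02 W
Step 4: P = 63.325 mW

63.325


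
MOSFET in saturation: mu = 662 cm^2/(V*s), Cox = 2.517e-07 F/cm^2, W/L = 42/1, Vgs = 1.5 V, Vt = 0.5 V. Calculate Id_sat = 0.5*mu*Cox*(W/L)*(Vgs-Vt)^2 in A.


Step 1: Overdrive voltage Vov = Vgs - Vt = 1.5 - 0.5 = 1.0 V
Step 2: W/L = 42/1 = 42
Step 3: Id = 0.5 * 662 * 2.517e-07 * 42 * 1.0^2
Step 4: Id = 3.50e-03 A

3.50e-03


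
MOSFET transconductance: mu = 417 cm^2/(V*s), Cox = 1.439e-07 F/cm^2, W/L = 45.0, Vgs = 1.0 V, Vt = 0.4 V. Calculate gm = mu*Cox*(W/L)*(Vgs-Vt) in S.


Step 1: Vov = Vgs - Vt = 1.0 - 0.4 = 0.6 V
Step 2: gm = mu * Cox * (W/L) * Vov
Step 3: gm = 417 * 1.439e-07 * 45.0 * 0.6 = 1.62e-03 S

1.62e-03


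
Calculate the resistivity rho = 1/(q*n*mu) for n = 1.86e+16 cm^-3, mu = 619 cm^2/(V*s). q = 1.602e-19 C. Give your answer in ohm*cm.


Step 1: sigma = q * n * mu = 1.602e-19 * 1.86e+16 * 619 = 1.84445e+00 S/cm
Step 2: rho = 1 / sigma = 1 / 1.84445e+00 = 0.5422 ohm*cm

0.5422


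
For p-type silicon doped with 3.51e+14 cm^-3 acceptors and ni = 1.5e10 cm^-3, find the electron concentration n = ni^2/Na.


Step 1: Majority hole concentration p ≈ Na = 3.51e+14 cm^-3
Step 2: n = ni^2 / Na = (1.5e10)^2 / 3.51e+14
Step 3: n = 6.41e+05 cm^-3

6.41e+05


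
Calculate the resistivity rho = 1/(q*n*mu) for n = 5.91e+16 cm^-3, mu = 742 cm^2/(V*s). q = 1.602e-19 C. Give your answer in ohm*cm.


Step 1: sigma = q * n * mu = 1.602e-19 * 5.91e+16 * 742 = 7.02512e+00 S/cm
Step 2: rho = 1 / sigma = 1 / 7.02512e+00 = 0.1423 ohm*cm

0.1423


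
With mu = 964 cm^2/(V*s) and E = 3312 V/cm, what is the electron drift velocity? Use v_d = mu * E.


Step 1: v_d = mu * E
Step 2: v_d = 964 * 3312 = 3192768
Step 3: v_d = 3.19e+06 cm/s

3.19e+06


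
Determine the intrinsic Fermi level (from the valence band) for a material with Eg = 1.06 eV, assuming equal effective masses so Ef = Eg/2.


Step 1: For an intrinsic semiconductor, the Fermi level sits at midgap.
Step 2: Ef = Eg / 2 = 1.06 / 2 = 0.53 eV

0.53


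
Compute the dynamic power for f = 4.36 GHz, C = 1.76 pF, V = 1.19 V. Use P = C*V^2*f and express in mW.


Step 1: V^2 = 1.19^2 = 1.4161 V^2
Step 2: P = C*V^2*f = 1.76e-12 F * 1.4161 * 4.36e9 Hz
Step 3: P = 1.086658496e-02 W
Step 4: P = 10.867 mW

10.867


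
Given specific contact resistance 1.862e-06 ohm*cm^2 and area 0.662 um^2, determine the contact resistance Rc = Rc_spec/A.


Step 1: Convert area to cm^2: 0.662 um^2 = 6.6200e-09 cm^2
Step 2: Rc = Rc_spec / A = 1.862e-06 / 6.6200e-09
Step 3: Rc = 2.81e+02 ohms

2.81e+02


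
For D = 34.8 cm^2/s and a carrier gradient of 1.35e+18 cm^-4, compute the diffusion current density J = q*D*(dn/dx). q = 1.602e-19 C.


Step 1: J = q * D * (dn/dx)
Step 2: J = 1.602e-19 * 34.8 * 1.35e+18
Step 3: J = 7.53e+00 A/cm^2

7.53e+00


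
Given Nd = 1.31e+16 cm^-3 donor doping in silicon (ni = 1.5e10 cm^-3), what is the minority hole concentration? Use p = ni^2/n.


Step 1: Since Nd >> ni, n ≈ Nd = 1.31e+16 cm^-3
Step 2: p = ni^2 / n = (1.5e10)^2 / 1.31e+16
Step 3: p = 2.25e20 / 1.31e+16 = 1.72e+04 cm^-3

1.72e+04


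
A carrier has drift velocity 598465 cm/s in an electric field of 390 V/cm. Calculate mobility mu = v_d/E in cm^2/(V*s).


Step 1: mu = v_d / E
Step 2: mu = 598465 / 390
Step 3: mu = 1534.53 cm^2/(V*s)

1534.53


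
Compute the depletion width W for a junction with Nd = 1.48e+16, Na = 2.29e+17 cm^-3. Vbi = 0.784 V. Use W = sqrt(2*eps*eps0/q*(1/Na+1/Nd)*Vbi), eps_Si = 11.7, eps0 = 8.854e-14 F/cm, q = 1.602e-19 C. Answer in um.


Step 1: 1/Na + 1/Nd = 1/2.29e+17 + 1/1.48e+16 = 7.19344e-17
Step 2: 2*eps*eps0/q = 2*11.7*8.854e-14/1.602e-19 = 1.293281e+07
Step 3: W^2 = 1.293281e+07 * 7.19344e-17 * 0.784 = 7.29366e-10
Step 4: W = sqrt(7.29366e-10) = 2.701e-05 cm = 0.2701 um

0.2701


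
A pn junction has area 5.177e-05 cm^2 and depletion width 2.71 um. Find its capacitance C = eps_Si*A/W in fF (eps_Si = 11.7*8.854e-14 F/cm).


Step 1: eps_Si = 11.7 * 8.854e-14 = 1.035918e-12 F/cm
Step 2: W in cm = 2.71 * 1e-4 = 2.71e-04 cm
Step 3: C = 1.035918e-12 * 5.177e-05 / 2.71e-04 = 1.978947e-13 F
Step 4: C = 197.89 fF

197.89


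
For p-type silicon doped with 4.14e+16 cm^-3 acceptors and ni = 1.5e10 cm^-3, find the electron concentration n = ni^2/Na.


Step 1: Majority hole concentration p ≈ Na = 4.14e+16 cm^-3
Step 2: n = ni^2 / Na = (1.5e10)^2 / 4.14e+16
Step 3: n = 5.43e+03 cm^-3

5.43e+03


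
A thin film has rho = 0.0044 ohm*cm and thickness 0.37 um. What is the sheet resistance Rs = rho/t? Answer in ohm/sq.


Step 1: Convert thickness to cm: t = 0.37 um = 3.7000e-05 cm
Step 2: Rs = rho / t = 0.0044 / 3.7000e-05
Step 3: Rs = 118.9 ohm/sq

118.9


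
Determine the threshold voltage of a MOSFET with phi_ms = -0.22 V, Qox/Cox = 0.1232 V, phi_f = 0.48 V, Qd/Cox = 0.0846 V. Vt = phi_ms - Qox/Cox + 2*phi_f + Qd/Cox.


Step 1: Vt = phi_ms - Qox/Cox + 2*phi_f + Qd/Cox
Step 2: Vt = -0.22 - 0.1232 + 2*0.48 + 0.0846
Step 3: Vt = -0.22 - 0.1232 + 0.96 + 0.0846
Step 4: Vt = 0.7014 V

0.7014


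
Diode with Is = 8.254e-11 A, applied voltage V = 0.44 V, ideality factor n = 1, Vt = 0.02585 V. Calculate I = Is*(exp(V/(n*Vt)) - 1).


Step 1: V/(n*Vt) = 0.44/(1*0.02585) = 17.0213
Step 2: exp(17.0213) = 2.4675e+07
Step 3: I = 8.254e-11 * (2.4675e+07 - 1) = 2.04e-03 A

2.04e-03


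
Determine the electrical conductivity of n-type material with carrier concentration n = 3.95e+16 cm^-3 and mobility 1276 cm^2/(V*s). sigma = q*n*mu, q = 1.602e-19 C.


Step 1: sigma = q * n * mu
Step 2: sigma = 1.602e-19 * 3.95e+16 * 1276
Step 3: sigma = 8.074e+00 S/cm

8.074e+00


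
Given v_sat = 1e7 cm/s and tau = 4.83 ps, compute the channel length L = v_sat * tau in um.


Step 1: tau in seconds = 4.83 ps * 1e-12 = 4.8300e-12 s
Step 2: L = v_sat * tau = 1e7 * 4.8300e-12 = 4.8300e-05 cm
Step 3: L in um = 4.8300e-05 * 1e4 = 0.483 um

0.483


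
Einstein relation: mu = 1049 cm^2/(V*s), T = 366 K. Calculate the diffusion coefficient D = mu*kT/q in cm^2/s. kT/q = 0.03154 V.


Step 1: D = mu * (kT/q)
Step 2: D = 1049 * 0.03154
Step 3: D = 33.09 cm^2/s

33.09


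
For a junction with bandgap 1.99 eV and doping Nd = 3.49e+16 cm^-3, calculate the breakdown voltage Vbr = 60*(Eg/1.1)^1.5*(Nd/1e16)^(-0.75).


Step 1: Eg/1.1 = 1.99/1.1 = 1.809091
Step 2: (Eg/1.1)^1.5 = 1.809091^1.5 = 2.433272
Step 3: (Nd/1e16)^(-0.75) = (3.49)^(-0.75) = 0.391634
Step 4: Vbr = 60 * 2.433272 * 0.391634 = 57.2 V

57.2


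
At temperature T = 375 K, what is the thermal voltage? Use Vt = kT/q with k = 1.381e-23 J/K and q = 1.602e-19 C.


Step 1: kT = 1.381e-23 * 375 = 5.17875e-21 J
Step 2: Vt = kT/q = 5.17875e-21 / 1.602e-19
Step 3: Vt = 0.03233 V

0.03233


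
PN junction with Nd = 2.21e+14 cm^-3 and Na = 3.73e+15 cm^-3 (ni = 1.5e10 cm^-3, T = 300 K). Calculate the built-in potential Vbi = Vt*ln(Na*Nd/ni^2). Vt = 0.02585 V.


Step 1: Compute Na*Nd/ni^2 = 3.73e+15 * 2.21e+14 / (1.5e10)^2 = 3.6637e+09
Step 2: ln(3.6637e+09) = 22.0217
Step 3: Vbi = 0.02585 * 22.0217 = 0.569 V

0.569
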